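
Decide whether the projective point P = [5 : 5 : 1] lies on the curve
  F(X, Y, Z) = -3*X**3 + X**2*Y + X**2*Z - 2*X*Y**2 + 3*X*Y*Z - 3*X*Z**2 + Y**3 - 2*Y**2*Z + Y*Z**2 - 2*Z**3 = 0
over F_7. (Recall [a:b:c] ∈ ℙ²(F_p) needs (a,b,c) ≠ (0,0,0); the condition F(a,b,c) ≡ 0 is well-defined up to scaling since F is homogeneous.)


F(5,5,1) ≡ 6 (mod 7); P is NOT on the curve.

Evaluate F(5, 5, 1) term-by-term (mod 7).
  -3*X**3 ↦ -3·125·1·1 = -375
  X**2*Y ↦ 1·25·5·1 = 125
  X**2*Z ↦ 1·25·1·1 = 25
  -2*X*Y**2 ↦ -2·5·25·1 = -250
  3*X*Y*Z ↦ 3·5·5·1 = 75
  -3*X*Z**2 ↦ -3·5·1·1 = -15
  Y**3 ↦ 1·1·125·1 = 125
  -2*Y**2*Z ↦ -2·1·25·1 = -50
  Y*Z**2 ↦ 1·1·5·1 = 5
  -2*Z**3 ↦ -2·1·1·1 = -2
Sum: F(5, 5, 1) = (-375) + (125) + (25) + (-250) + (75) + (-15) + (125) + (-50) + (5) + (-2) = -337.
Reducing mod 7: -337 ≡ 6 (mod 7).
Since F(a, b, c) ≡ 6 ≠ 0 (mod 7), P does NOT lie on the curve.


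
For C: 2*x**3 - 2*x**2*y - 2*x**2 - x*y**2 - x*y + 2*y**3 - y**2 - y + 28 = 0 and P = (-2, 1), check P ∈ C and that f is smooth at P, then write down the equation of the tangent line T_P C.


Tangent line at P: 38*x + y + 75 = 0.

Step 1: f(-2, 1) = 0, so P lies on C.
Step 2: partial derivatives
  f_x(x, y) = 6*x**2 - 4*x*y - 4*x - y**2 - y, f_y(x, y) = -2*x**2 - 2*x*y - x + 6*y**2 - 2*y - 1.
  f_x(P) = 38, f_y(P) = 1 (gradient nonzero, so P is smooth).
Step 3: tangent line at P: 38·(x − -2) + 1·(y − 1) = 0.
Expanding: 38*x + y + 75 = 0.


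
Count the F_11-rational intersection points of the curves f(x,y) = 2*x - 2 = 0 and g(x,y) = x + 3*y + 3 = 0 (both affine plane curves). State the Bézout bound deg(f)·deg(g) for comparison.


Common zeros: {(1, 6)}; count = 1; Bézout bound = 1.

deg(f) = 1, deg(g) = 1, so Bézout bound = 1.
Scan x ∈ F_11. For each x, list the y ∈ F_11 with f(x, y) ≡ 0 and those with g(x, y) ≡ 0 (mod 11); the common zeros in that column are the intersection.
  x = 0: f ≡ 0 at y ∈ ∅; g ≡ 0 at y ∈ {10}; common: ∅.
  x = 1: f ≡ 0 at y ∈ {0, 1, 2, 3, 4, 5, 6, 7, 8, 9, 10}; g ≡ 0 at y ∈ {6}; common: {6}.
  x = 2: f ≡ 0 at y ∈ ∅; g ≡ 0 at y ∈ {2}; common: ∅.
  x = 3: f ≡ 0 at y ∈ ∅; g ≡ 0 at y ∈ {9}; common: ∅.
  x = 4: f ≡ 0 at y ∈ ∅; g ≡ 0 at y ∈ {5}; common: ∅.
  x = 5: f ≡ 0 at y ∈ ∅; g ≡ 0 at y ∈ {1}; common: ∅.
  x = 6: f ≡ 0 at y ∈ ∅; g ≡ 0 at y ∈ {8}; common: ∅.
  x = 7: f ≡ 0 at y ∈ ∅; g ≡ 0 at y ∈ {4}; common: ∅.
  x = 8: f ≡ 0 at y ∈ ∅; g ≡ 0 at y ∈ {0}; common: ∅.
  x = 9: f ≡ 0 at y ∈ ∅; g ≡ 0 at y ∈ {7}; common: ∅.
  x = 10: f ≡ 0 at y ∈ ∅; g ≡ 0 at y ∈ {3}; common: ∅.
Collecting: common zeros = {(1, 6)}, so the count is 1.
Comparison with the Bézout bound: 1 ≤ 1 = deg(f)·deg(g), as expected for curves with no common component (the bound is attained).


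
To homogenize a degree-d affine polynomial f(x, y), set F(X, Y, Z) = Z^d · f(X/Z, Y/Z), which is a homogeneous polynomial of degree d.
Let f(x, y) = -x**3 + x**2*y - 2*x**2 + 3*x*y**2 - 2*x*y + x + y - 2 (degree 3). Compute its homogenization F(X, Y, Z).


F(X, Y, Z) = -X**3 + X**2*Y - 2*X**2*Z + 3*X*Y**2 - 2*X*Y*Z + X*Z**2 + Y*Z**2 - 2*Z**3

deg(f) = 3.
Substitute x = X/Z, y = Y/Z into f, then multiply by Z^3.
  monomial -1·x^3·y^0 ↦ -1·X^3·Y^0·Z^0.
  monomial 1·x^2·y^1 ↦ 1·X^2·Y^1·Z^0.
  monomial -2·x^2·y^0 ↦ -2·X^2·Y^0·Z^1.
  monomial 3·x^1·y^2 ↦ 3·X^1·Y^2·Z^0.
  monomial -2·x^1·y^1 ↦ -2·X^1·Y^1·Z^1.
  monomial 1·x^1·y^0 ↦ 1·X^1·Y^0·Z^2.
  monomial 1·x^0·y^1 ↦ 1·X^0·Y^1·Z^2.
  monomial -2·x^0·y^0 ↦ -2·X^0·Y^0·Z^3.
Collecting: F(X, Y, Z) = -X**3 + X**2*Y - 2*X**2*Z + 3*X*Y**2 - 2*X*Y*Z + X*Z**2 + Y*Z**2 - 2*Z**3.


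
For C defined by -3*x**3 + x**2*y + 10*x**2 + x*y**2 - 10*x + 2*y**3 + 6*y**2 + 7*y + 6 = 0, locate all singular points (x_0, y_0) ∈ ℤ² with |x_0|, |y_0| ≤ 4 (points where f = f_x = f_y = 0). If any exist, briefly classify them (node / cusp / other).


Singular points: {(1, -1)}; classification: cusp.

Compute partial derivatives:
  f_x = -9*x**2 + 2*x*y + 20*x + y**2 - 10.
  f_y = x**2 + 2*x*y + 6*y**2 + 12*y + 7.
Scan x_0 ∈ {−4, ..., 4}. For each x_0, f_y(x_0, y) is a polynomial in y; find its integer roots y ∈ {−4, ..., 4}, then test f_x and f at those candidates.
  x = -4: f_y(-4, y) = 6*y**2 + 4*y + 23; no integer root y with |y| ≤ 4.
  x = -3: f_y(-3, y) = 6*y**2 + 6*y + 16; no integer root y with |y| ≤ 4.
  x = -2: f_y(-2, y) = 6*y**2 + 8*y + 11; no integer root y with |y| ≤ 4.
  x = -1: f_y(-1, y) = 6*y**2 + 10*y + 8; no integer root y with |y| ≤ 4.
  x = 0: f_y(0, y) = 6*y**2 + 12*y + 7; no integer root y with |y| ≤ 4.
  x = 1: f_y(1, y) = 6*y**2 + 14*y + 8; vanishes at y ∈ {-1}. (1, -1): f_x = 0, f = 0 — SINGULAR.
  x = 2: f_y(2, y) = 6*y**2 + 16*y + 11; no integer root y with |y| ≤ 4.
  x = 3: f_y(3, y) = 6*y**2 + 18*y + 16; no integer root y with |y| ≤ 4.
  x = 4: f_y(4, y) = 6*y**2 + 20*y + 23; no integer root y with |y| ≤ 4.
Only singular point on the grid: (1, -1).
Classify: substitute x = 1 + u, y = -1 + v and expand: f = -3*u**3 + u**2*v + u*v**2 + 2*v**3 + v**2.
No constant or linear terms (consistent with a singular point). Quadratic part: v**2. Cubic part: -3*u**3 + u**2*v + u*v**2 + 2*v**3.
The quadratic part v**2 is a perfect square, so there is a single (double) tangent line v = 0, i.e. y = -1. Restricting the cubic part to that line (v = 0) leaves -3*u**3 ≠ 0, so f is not divisible by v and the branch is v² ≈ 3*u**3 to lowest order — this is a cusp.
Classification: cusp.


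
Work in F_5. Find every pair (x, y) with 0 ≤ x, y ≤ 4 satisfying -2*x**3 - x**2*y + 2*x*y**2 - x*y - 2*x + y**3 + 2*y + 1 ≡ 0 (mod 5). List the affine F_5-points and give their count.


Affine F_5-points: {(1, 1), (4, 0), (4, 3), (4, 4)}; count = 4.

For each of the 25 pairs (x, y) ∈ F_5², evaluate f(x, y) mod 5. Record the zeros.
  x = 0: [0↦1, 1↦4, 2↦3, 3↦4, 4↦3]  zeros at y ∈ ∅
  x = 1: [0↦2, 1↦0, 2↦3, 3↦2, 4↦3]  zeros at y ∈ {1}
  x = 2: [0↦1, 1↦2, 2↦2, 3↦2, 4↦3]  zeros at y ∈ ∅
  x = 3: [0↦1, 1↦3, 2↦3, 3↦2, 4↦1]  zeros at y ∈ ∅
  x = 4: [0↦0, 1↦1, 2↦4, 3↦0, 4↦0]  zeros at y ∈ {0, 3, 4}
Collecting zeros: affine points = {(1, 1), (4, 0), (4, 3), (4, 4)}.
Total count |C(F_5)_aff| = 4.


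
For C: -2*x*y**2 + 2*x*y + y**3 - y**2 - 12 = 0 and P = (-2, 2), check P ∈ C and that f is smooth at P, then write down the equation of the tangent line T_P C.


Tangent line at P: -4*x + 20*y - 48 = 0.

Step 1: f(-2, 2) = 0, so P lies on C.
Step 2: partial derivatives
  f_x(x, y) = -2*y**2 + 2*y, f_y(x, y) = -4*x*y + 2*x + 3*y**2 - 2*y.
  f_x(P) = -4, f_y(P) = 20 (gradient nonzero, so P is smooth).
Step 3: tangent line at P: -4·(x − -2) + 20·(y − 2) = 0.
Expanding: -4*x + 20*y - 48 = 0.


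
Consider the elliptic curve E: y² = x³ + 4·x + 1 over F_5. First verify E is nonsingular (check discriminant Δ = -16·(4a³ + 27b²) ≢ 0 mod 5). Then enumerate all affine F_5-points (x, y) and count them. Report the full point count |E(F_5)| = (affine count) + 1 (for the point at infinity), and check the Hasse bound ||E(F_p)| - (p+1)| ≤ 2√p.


Affine points = {(0, 1), (0, 4), (1, 1), (1, 4), (3, 0), (4, 1), (4, 4)}; affine count = 7; |E(F_5)| = 8.

Discriminant check: Δ ∝ 4a³ + 27b² = 4·4³ + 27·1² = 4·64 + 27·1 ≡ 3 (mod 5). Nonzero ⇒ E is nonsingular.
For each x ∈ F_5, compute rhs = x³ + 4·x + 1 mod 5, then count y ∈ F_5 with y² ≡ rhs.
  x = 0: rhs = 1, matching y values: 1, 4 (2 points).
  x = 1: rhs = 1, matching y values: 1, 4 (2 points).
  x = 2: rhs = 2, matching y values: none (0 points).
  x = 3: rhs = 0, matching y values: 0 (1 points).
  x = 4: rhs = 1, matching y values: 1, 4 (2 points).
Total affine count: 7.
Full point count |E(F_5)| = 7 + 1 = 8.
Hasse bound: |8 − (5+1)| = |2| = 2 ≤ 2√5 ≈ 4.4721 ✓.


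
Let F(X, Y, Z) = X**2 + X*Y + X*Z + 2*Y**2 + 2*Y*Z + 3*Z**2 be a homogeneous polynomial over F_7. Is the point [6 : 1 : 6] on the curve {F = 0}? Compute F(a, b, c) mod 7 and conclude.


F(6,1,6) ≡ 4 (mod 7); P is NOT on the curve.

Evaluate F(6, 1, 6) term-by-term (mod 7).
  X**2 ↦ 1·36·1·1 = 36
  X*Y ↦ 1·6·1·1 = 6
  X*Z ↦ 1·6·1·6 = 36
  2*Y**2 ↦ 2·1·1·1 = 2
  2*Y*Z ↦ 2·1·1·6 = 12
  3*Z**2 ↦ 3·1·1·36 = 108
Sum: F(6, 1, 6) = (36) + (6) + (36) + (2) + (12) + (108) = 200.
Reducing mod 7: 200 ≡ 4 (mod 7).
Since F(a, b, c) ≡ 4 ≠ 0 (mod 7), P does NOT lie on the curve.


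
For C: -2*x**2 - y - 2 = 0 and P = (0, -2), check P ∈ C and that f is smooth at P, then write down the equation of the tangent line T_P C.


Tangent line at P: -y - 2 = 0.

Step 1: f(0, -2) = 0, so P lies on C.
Step 2: partial derivatives
  f_x(x, y) = -4*x, f_y(x, y) = -1.
  f_x(P) = 0, f_y(P) = -1 (gradient nonzero, so P is smooth).
Step 3: tangent line at P: 0·(x − 0) + -1·(y − -2) = 0.
Expanding: -y - 2 = 0.


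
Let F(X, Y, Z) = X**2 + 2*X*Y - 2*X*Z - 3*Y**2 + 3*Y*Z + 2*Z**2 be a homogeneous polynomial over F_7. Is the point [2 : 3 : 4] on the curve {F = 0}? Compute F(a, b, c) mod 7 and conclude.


F(2,3,4) ≡ 6 (mod 7); P is NOT on the curve.

Evaluate F(2, 3, 4) term-by-term (mod 7).
  X**2 ↦ 1·4·1·1 = 4
  2*X*Y ↦ 2·2·3·1 = 12
  -2*X*Z ↦ -2·2·1·4 = -16
  -3*Y**2 ↦ -3·1·9·1 = -27
  3*Y*Z ↦ 3·1·3·4 = 36
  2*Z**2 ↦ 2·1·1·16 = 32
Sum: F(2, 3, 4) = (4) + (12) + (-16) + (-27) + (36) + (32) = 41.
Reducing mod 7: 41 ≡ 6 (mod 7).
Since F(a, b, c) ≡ 6 ≠ 0 (mod 7), P does NOT lie on the curve.


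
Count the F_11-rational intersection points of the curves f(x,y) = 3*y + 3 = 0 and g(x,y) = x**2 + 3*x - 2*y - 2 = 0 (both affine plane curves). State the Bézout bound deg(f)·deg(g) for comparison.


Common zeros: {(0, 10), (8, 10)}; count = 2; Bézout bound = 2.

deg(f) = 1, deg(g) = 2, so Bézout bound = 2.
Scan x ∈ F_11. For each x, list the y ∈ F_11 with f(x, y) ≡ 0 and those with g(x, y) ≡ 0 (mod 11); the common zeros in that column are the intersection.
  x = 0: f ≡ 0 at y ∈ {10}; g ≡ 0 at y ∈ {10}; common: {10}.
  x = 1: f ≡ 0 at y ∈ {10}; g ≡ 0 at y ∈ {1}; common: ∅.
  x = 2: f ≡ 0 at y ∈ {10}; g ≡ 0 at y ∈ {4}; common: ∅.
  x = 3: f ≡ 0 at y ∈ {10}; g ≡ 0 at y ∈ {8}; common: ∅.
  x = 4: f ≡ 0 at y ∈ {10}; g ≡ 0 at y ∈ {2}; common: ∅.
  x = 5: f ≡ 0 at y ∈ {10}; g ≡ 0 at y ∈ {8}; common: ∅.
  x = 6: f ≡ 0 at y ∈ {10}; g ≡ 0 at y ∈ {4}; common: ∅.
  x = 7: f ≡ 0 at y ∈ {10}; g ≡ 0 at y ∈ {1}; common: ∅.
  x = 8: f ≡ 0 at y ∈ {10}; g ≡ 0 at y ∈ {10}; common: {10}.
  x = 9: f ≡ 0 at y ∈ {10}; g ≡ 0 at y ∈ {9}; common: ∅.
  x = 10: f ≡ 0 at y ∈ {10}; g ≡ 0 at y ∈ {9}; common: ∅.
Collecting: common zeros = {(0, 10), (8, 10)}, so the count is 2.
Comparison with the Bézout bound: 2 ≤ 2 = deg(f)·deg(g), as expected for curves with no common component (the bound is attained).


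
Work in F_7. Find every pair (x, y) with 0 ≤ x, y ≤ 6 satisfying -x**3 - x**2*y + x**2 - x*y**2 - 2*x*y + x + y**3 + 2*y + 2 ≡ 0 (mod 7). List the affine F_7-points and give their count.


Affine F_7-points: {(0, 2), (0, 3), (1, 5), (2, 0), (2, 1), (3, 1), (3, 4), (3, 5), (4, 0), (5, 3), (6, 2), (6, 5), (6, 6)}; count = 13.

For each of the 49 pairs (x, y) ∈ F_7², evaluate f(x, y) mod 7. Record the zeros.
  x = 0: [0↦2, 1↦5, 2↦0, 3↦0, 4↦4, 5↦4, 6↦6]  zeros at y ∈ {2, 3}
  x = 1: [0↦3, 1↦2, 2↦5, 3↦4, 4↦5, 5↦0, 6↦2]  zeros at y ∈ {5}
  x = 2: [0↦0, 1↦0, 2↦2, 3↦5, 4↦1, 5↦3, 6↦3]  zeros at y ∈ {0, 1}
  x = 3: [0↦1, 1↦0, 2↦6, 3↦4, 4↦0, 5↦0, 6↦3]  zeros at y ∈ {1, 4, 5}
  x = 4: [0↦0, 1↦3, 2↦4, 3↦2, 4↦3, 5↦6, 6↦3]  zeros at y ∈ {0}
  x = 5: [0↦5, 1↦3, 2↦4, 3↦0, 4↦4, 5↦1, 6↦4]  zeros at y ∈ {3}
  x = 6: [0↦3, 1↦1, 2↦0, 3↦6, 4↦4, 5↦0, 6↦0]  zeros at y ∈ {2, 5, 6}
Collecting zeros: affine points = {(0, 2), (0, 3), (1, 5), (2, 0), (2, 1), (3, 1), (3, 4), (3, 5), (4, 0), (5, 3), (6, 2), (6, 5), (6, 6)}.
Total count |C(F_7)_aff| = 13.


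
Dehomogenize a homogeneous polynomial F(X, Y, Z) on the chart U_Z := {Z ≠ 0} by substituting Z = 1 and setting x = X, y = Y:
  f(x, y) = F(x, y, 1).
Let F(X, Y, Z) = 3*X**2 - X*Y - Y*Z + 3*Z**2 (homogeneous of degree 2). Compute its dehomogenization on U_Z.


f(x, y) = 3*x**2 - x*y - y + 3

On U_Z we set Z = 1. Each monomial c·X^i·Y^j·Z^k in F becomes c·x^i·y^j·1^k = c·x^i·y^j.
Substituting Z = 1: F(X, Y, 1) = 3*x**2 - x*y - y + 3.
Note: deg(f) ≤ deg(F) = 2; strict inequality happens when F is divisible by Z (lost terms).


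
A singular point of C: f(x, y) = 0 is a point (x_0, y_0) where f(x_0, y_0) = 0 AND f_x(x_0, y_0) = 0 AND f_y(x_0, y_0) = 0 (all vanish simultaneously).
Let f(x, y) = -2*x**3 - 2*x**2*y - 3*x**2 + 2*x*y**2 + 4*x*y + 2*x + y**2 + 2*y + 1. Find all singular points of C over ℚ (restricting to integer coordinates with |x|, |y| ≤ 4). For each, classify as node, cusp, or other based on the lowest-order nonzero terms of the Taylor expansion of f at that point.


Singular points: {(0, -1)}; classification: node.

Compute partial derivatives:
  f_x = -6*x**2 - 4*x*y - 6*x + 2*y**2 + 4*y + 2.
  f_y = -2*x**2 + 4*x*y + 4*x + 2*y + 2.
Scan x_0 ∈ {−4, ..., 4}. For each x_0, f_y(x_0, y) is a polynomial in y; find its integer roots y ∈ {−4, ..., 4}, then test f_x and f at those candidates.
  x = -4: f_y(-4, y) = -14*y - 46; no integer root y with |y| ≤ 4.
  x = -3: f_y(-3, y) = -10*y - 28; no integer root y with |y| ≤ 4.
  x = -2: f_y(-2, y) = -6*y - 14; no integer root y with |y| ≤ 4.
  x = -1: f_y(-1, y) = -2*y - 4; vanishes at y ∈ {-2}. (-1, -2): f_x = -6 ≠ 0.
  x = 0: f_y(0, y) = 2*y + 2; vanishes at y ∈ {-1}. (0, -1): f_x = 0, f = 0 — SINGULAR.
  x = 1: f_y(1, y) = 6*y + 4; no integer root y with |y| ≤ 4.
  x = 2: f_y(2, y) = 10*y + 2; no integer root y with |y| ≤ 4.
  x = 3: f_y(3, y) = 14*y - 4; no integer root y with |y| ≤ 4.
  x = 4: f_y(4, y) = 18*y - 14; no integer root y with |y| ≤ 4.
Only singular point on the grid: (0, -1).
Classify: substitute x = 0 + u, y = -1 + v and expand: f = -2*u**3 - 2*u**2*v - u**2 + 2*u*v**2 + v**2.
No constant or linear terms (consistent with a singular point). Quadratic part: -u**2 + v**2. Cubic part: -2*u**3 - 2*u**2*v + 2*u*v**2.
The quadratic part v**2 - u**2 = (v − u)(v + u) splits into two distinct linear factors, so there are two distinct tangent lines y − -1 = ±(x − 0) — this is a node (ordinary double point).
Classification: node.


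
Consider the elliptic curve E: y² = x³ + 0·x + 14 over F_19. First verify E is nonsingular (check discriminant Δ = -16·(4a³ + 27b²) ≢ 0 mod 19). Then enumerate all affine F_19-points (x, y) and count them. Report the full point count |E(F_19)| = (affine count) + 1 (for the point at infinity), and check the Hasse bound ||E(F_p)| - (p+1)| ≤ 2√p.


Affine points = {(5, 5), (5, 14), (10, 8), (10, 11), (13, 8), (13, 11), (15, 8), (15, 11), (16, 5), (16, 14), (17, 5), (17, 14)}; affine count = 12; |E(F_19)| = 13.

Discriminant check: Δ ∝ 4a³ + 27b² = 4·0³ + 27·14² = 4·0 + 27·196 ≡ 10 (mod 19). Nonzero ⇒ E is nonsingular.
For each x ∈ F_19, compute rhs = x³ + 0·x + 14 mod 19, then count y ∈ F_19 with y² ≡ rhs.
  x = 0: rhs = 14, matching y values: none (0 points).
  x = 1: rhs = 15, matching y values: none (0 points).
  x = 2: rhs = 3, matching y values: none (0 points).
  x = 3: rhs = 3, matching y values: none (0 points).
  x = 4: rhs = 2, matching y values: none (0 points).
  x = 5: rhs = 6, matching y values: 5, 14 (2 points).
  x = 6: rhs = 2, matching y values: none (0 points).
  x = 7: rhs = 15, matching y values: none (0 points).
  x = 8: rhs = 13, matching y values: none (0 points).
  x = 9: rhs = 2, matching y values: none (0 points).
  x = 10: rhs = 7, matching y values: 8, 11 (2 points).
  x = 11: rhs = 15, matching y values: none (0 points).
  x = 12: rhs = 13, matching y values: none (0 points).
  x = 13: rhs = 7, matching y values: 8, 11 (2 points).
  x = 14: rhs = 3, matching y values: none (0 points).
  x = 15: rhs = 7, matching y values: 8, 11 (2 points).
  x = 16: rhs = 6, matching y values: 5, 14 (2 points).
  x = 17: rhs = 6, matching y values: 5, 14 (2 points).
  x = 18: rhs = 13, matching y values: none (0 points).
Total affine count: 12.
Full point count |E(F_19)| = 12 + 1 = 13.
Hasse bound: |13 − (19+1)| = |-7| = 7 ≤ 2√19 ≈ 8.7178 ✓.


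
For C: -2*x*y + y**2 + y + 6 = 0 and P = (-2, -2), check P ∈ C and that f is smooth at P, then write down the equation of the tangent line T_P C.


Tangent line at P: 4*x + y + 10 = 0.

Step 1: f(-2, -2) = 0, so P lies on C.
Step 2: partial derivatives
  f_x(x, y) = -2*y, f_y(x, y) = -2*x + 2*y + 1.
  f_x(P) = 4, f_y(P) = 1 (gradient nonzero, so P is smooth).
Step 3: tangent line at P: 4·(x − -2) + 1·(y − -2) = 0.
Expanding: 4*x + y + 10 = 0.


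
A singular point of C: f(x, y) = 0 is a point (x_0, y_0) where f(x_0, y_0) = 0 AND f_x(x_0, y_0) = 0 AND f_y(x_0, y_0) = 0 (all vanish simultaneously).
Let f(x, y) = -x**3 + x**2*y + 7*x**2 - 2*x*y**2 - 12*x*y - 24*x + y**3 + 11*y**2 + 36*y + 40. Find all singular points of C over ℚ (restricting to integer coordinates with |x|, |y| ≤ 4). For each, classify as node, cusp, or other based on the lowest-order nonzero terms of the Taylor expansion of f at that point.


Singular points: {(2, -2)}; classification: node.

Compute partial derivatives:
  f_x = -3*x**2 + 2*x*y + 14*x - 2*y**2 - 12*y - 24.
  f_y = x**2 - 4*x*y - 12*x + 3*y**2 + 22*y + 36.
Scan x_0 ∈ {−4, ..., 4}. For each x_0, f_y(x_0, y) is a polynomial in y; find its integer roots y ∈ {−4, ..., 4}, then test f_x and f at those candidates.
  x = -4: f_y(-4, y) = 3*y**2 + 38*y + 100; no integer root y with |y| ≤ 4.
  x = -3: f_y(-3, y) = 3*y**2 + 34*y + 81; no integer root y with |y| ≤ 4.
  x = -2: f_y(-2, y) = 3*y**2 + 30*y + 64; no integer root y with |y| ≤ 4.
  x = -1: f_y(-1, y) = 3*y**2 + 26*y + 49; no integer root y with |y| ≤ 4.
  x = 0: f_y(0, y) = 3*y**2 + 22*y + 36; no integer root y with |y| ≤ 4.
  x = 1: f_y(1, y) = 3*y**2 + 18*y + 25; no integer root y with |y| ≤ 4.
  x = 2: f_y(2, y) = 3*y**2 + 14*y + 16; vanishes at y ∈ {-2}. (2, -2): f_x = 0, f = 0 — SINGULAR.
  x = 3: f_y(3, y) = 3*y**2 + 10*y + 9; no integer root y with |y| ≤ 4.
  x = 4: f_y(4, y) = 3*y**2 + 6*y + 4; no integer root y with |y| ≤ 4.
Only singular point on the grid: (2, -2).
Classify: substitute x = 2 + u, y = -2 + v and expand: f = -u**3 + u**2*v - u**2 - 2*u*v**2 + v**3 + v**2.
No constant or linear terms (consistent with a singular point). Quadratic part: -u**2 + v**2. Cubic part: -u**3 + u**2*v - 2*u*v**2 + v**3.
The quadratic part v**2 - u**2 = (v − u)(v + u) splits into two distinct linear factors, so there are two distinct tangent lines y − -2 = ±(x − 2) — this is a node (ordinary double point).
Classification: node.


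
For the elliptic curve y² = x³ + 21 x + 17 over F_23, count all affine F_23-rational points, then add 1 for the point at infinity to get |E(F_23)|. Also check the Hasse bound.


Affine points = {(1, 4), (1, 19), (4, 2), (4, 21), (7, 1), (7, 22), (10, 10), (10, 13), (13, 7), (13, 16), (15, 2), (15, 21), (21, 6), (21, 17), (22, 8), (22, 15)}; affine count = 16; |E(F_23)| = 17.

Discriminant check: Δ ∝ 4a³ + 27b² = 4·21³ + 27·17² = 4·9261 + 27·289 ≡ 20 (mod 23). Nonzero ⇒ E is nonsingular.
For each x ∈ F_23, compute rhs = x³ + 21·x + 17 mod 23, then count y ∈ F_23 with y² ≡ rhs.
  x = 0: rhs = 17, matching y values: none (0 points).
  x = 1: rhs = 16, matching y values: 4, 19 (2 points).
  x = 2: rhs = 21, matching y values: none (0 points).
  x = 3: rhs = 15, matching y values: none (0 points).
  x = 4: rhs = 4, matching y values: 2, 21 (2 points).
  x = 5: rhs = 17, matching y values: none (0 points).
  x = 6: rhs = 14, matching y values: none (0 points).
  x = 7: rhs = 1, matching y values: 1, 22 (2 points).
  x = 8: rhs = 7, matching y values: none (0 points).
  x = 9: rhs = 15, matching y values: none (0 points).
  x = 10: rhs = 8, matching y values: 10, 13 (2 points).
  x = 11: rhs = 15, matching y values: none (0 points).
  x = 12: rhs = 19, matching y values: none (0 points).
  x = 13: rhs = 3, matching y values: 7, 16 (2 points).
  x = 14: rhs = 19, matching y values: none (0 points).
  x = 15: rhs = 4, matching y values: 2, 21 (2 points).
  x = 16: rhs = 10, matching y values: none (0 points).
  x = 17: rhs = 20, matching y values: none (0 points).
  x = 18: rhs = 17, matching y values: none (0 points).
  x = 19: rhs = 7, matching y values: none (0 points).
  x = 20: rhs = 19, matching y values: none (0 points).
  x = 21: rhs = 13, matching y values: 6, 17 (2 points).
  x = 22: rhs = 18, matching y values: 8, 15 (2 points).
Total affine count: 16.
Full point count |E(F_23)| = 16 + 1 = 17.
Hasse bound: |17 − (23+1)| = |-7| = 7 ≤ 2√23 ≈ 9.5917 ✓.


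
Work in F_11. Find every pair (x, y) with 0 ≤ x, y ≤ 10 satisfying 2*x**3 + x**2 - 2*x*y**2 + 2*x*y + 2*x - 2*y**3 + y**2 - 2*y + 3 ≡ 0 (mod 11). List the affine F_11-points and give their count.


Affine F_11-points: {(0, 1), (1, 3), (2, 7), (3, 2), (9, 10), (10, 0)}; count = 6.

For each of the 121 pairs (x, y) ∈ F_11², evaluate f(x, y) mod 11. Record the zeros.
  x = 0: [0↦3, 1↦0, 2↦9, 3↦7, 4↦4, 5↦10, 6↦2, 7↦1, 8↦6, 9↦5, 10↦8]  zeros at y ∈ {1}
  x = 1: [0↦8, 1↦5, 2↦10, 3↦0, 4↦7, 5↦8, 6↦2, 7↦10, 8↦9, 9↦9, 10↦9]  zeros at y ∈ {3}
  x = 2: [0↦5, 1↦2, 2↦3, 3↦7, 4↦2, 5↦9, 6↦5, 7↦0, 8↦4, 9↦5, 10↦2]  zeros at y ∈ {7}
  x = 3: [0↦6, 1↦3, 2↦0, 3↦7, 4↦1, 5↦3, 6↦1, 7↦5, 8↦3, 9↦5, 10↦10]  zeros at y ∈ {2}
  x = 4: [0↦1, 1↦9, 2↦2, 3↦1, 4↦5, 5↦2, 6↦2, 7↦4, 8↦7, 9↦10, 10↦1]  zeros at y ∈ ∅
  x = 5: [0↦2, 1↦10, 2↦10, 3↦1, 4↦4, 5↦7, 6↦9, 7↦9, 8↦6, 9↦10, 10↦9]  zeros at y ∈ ∅
  x = 6: [0↦10, 1↦7, 2↦3, 3↦8, 4↦10, 5↦8, 6↦1, 7↦10, 8↦1, 9↦6, 10↦2]  zeros at y ∈ ∅
  x = 7: [0↦4, 1↦1, 2↦4, 3↦1, 4↦2, 5↦6, 6↦1, 7↦8, 8↦4, 9↦10, 10↦3]  zeros at y ∈ ∅
  x = 8: [0↦7, 1↦4, 2↦3, 3↦3, 4↦3, 5↦2, 6↦10, 7↦4, 8↦5, 9↦1, 10↦2]  zeros at y ∈ ∅
  x = 9: [0↦9, 1↦6, 2↦1, 3↦4, 4↦3, 5↦8, 6↦7, 7↦10, 8↦5, 9↦2, 10↦0]  zeros at y ∈ {10}
  x = 10: [0↦0, 1↦8, 2↦10, 3↦5, 4↦3, 5↦3, 6↦4, 7↦5, 8↦5, 9↦3, 10↦9]  zeros at y ∈ {0}
Collecting zeros: affine points = {(0, 1), (1, 3), (2, 7), (3, 2), (9, 10), (10, 0)}.
Total count |C(F_11)_aff| = 6.


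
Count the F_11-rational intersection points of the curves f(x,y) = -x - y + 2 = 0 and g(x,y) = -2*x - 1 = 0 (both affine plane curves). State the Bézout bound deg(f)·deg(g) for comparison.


Common zeros: {(5, 8)}; count = 1; Bézout bound = 1.

deg(f) = 1, deg(g) = 1, so Bézout bound = 1.
Scan x ∈ F_11. For each x, list the y ∈ F_11 with f(x, y) ≡ 0 and those with g(x, y) ≡ 0 (mod 11); the common zeros in that column are the intersection.
  x = 0: f ≡ 0 at y ∈ {2}; g ≡ 0 at y ∈ ∅; common: ∅.
  x = 1: f ≡ 0 at y ∈ {1}; g ≡ 0 at y ∈ ∅; common: ∅.
  x = 2: f ≡ 0 at y ∈ {0}; g ≡ 0 at y ∈ ∅; common: ∅.
  x = 3: f ≡ 0 at y ∈ {10}; g ≡ 0 at y ∈ ∅; common: ∅.
  x = 4: f ≡ 0 at y ∈ {9}; g ≡ 0 at y ∈ ∅; common: ∅.
  x = 5: f ≡ 0 at y ∈ {8}; g ≡ 0 at y ∈ {0, 1, 2, 3, 4, 5, 6, 7, 8, 9, 10}; common: {8}.
  x = 6: f ≡ 0 at y ∈ {7}; g ≡ 0 at y ∈ ∅; common: ∅.
  x = 7: f ≡ 0 at y ∈ {6}; g ≡ 0 at y ∈ ∅; common: ∅.
  x = 8: f ≡ 0 at y ∈ {5}; g ≡ 0 at y ∈ ∅; common: ∅.
  x = 9: f ≡ 0 at y ∈ {4}; g ≡ 0 at y ∈ ∅; common: ∅.
  x = 10: f ≡ 0 at y ∈ {3}; g ≡ 0 at y ∈ ∅; common: ∅.
Collecting: common zeros = {(5, 8)}, so the count is 1.
Comparison with the Bézout bound: 1 ≤ 1 = deg(f)·deg(g), as expected for curves with no common component (the bound is attained).


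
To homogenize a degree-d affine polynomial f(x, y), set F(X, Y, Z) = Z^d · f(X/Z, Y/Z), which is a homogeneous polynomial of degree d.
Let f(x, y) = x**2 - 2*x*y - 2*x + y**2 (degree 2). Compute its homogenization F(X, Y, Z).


F(X, Y, Z) = X**2 - 2*X*Y - 2*X*Z + Y**2

deg(f) = 2.
Substitute x = X/Z, y = Y/Z into f, then multiply by Z^2.
  monomial 1·x^2·y^0 ↦ 1·X^2·Y^0·Z^0.
  monomial -2·x^1·y^1 ↦ -2·X^1·Y^1·Z^0.
  monomial -2·x^1·y^0 ↦ -2·X^1·Y^0·Z^1.
  monomial 1·x^0·y^2 ↦ 1·X^0·Y^2·Z^0.
Collecting: F(X, Y, Z) = X**2 - 2*X*Y - 2*X*Z + Y**2.


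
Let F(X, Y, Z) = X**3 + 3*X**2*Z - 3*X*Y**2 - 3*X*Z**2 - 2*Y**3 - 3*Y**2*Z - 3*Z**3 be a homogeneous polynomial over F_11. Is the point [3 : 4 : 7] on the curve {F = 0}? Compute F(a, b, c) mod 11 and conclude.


F(3,4,7) ≡ 8 (mod 11); P is NOT on the curve.

Evaluate F(3, 4, 7) term-by-term (mod 11).
  X**3 ↦ 1·27·1·1 = 27
  3*X**2*Z ↦ 3·9·1·7 = 189
  -3*X*Y**2 ↦ -3·3·16·1 = -144
  -3*X*Z**2 ↦ -3·3·1·49 = -441
  -2*Y**3 ↦ -2·1·64·1 = -128
  -3*Y**2*Z ↦ -3·1·16·7 = -336
  -3*Z**3 ↦ -3·1·1·343 = -1029
Sum: F(3, 4, 7) = (27) + (189) + (-144) + (-441) + (-128) + (-336) + (-1029) = -1862.
Reducing mod 11: -1862 ≡ 8 (mod 11).
Since F(a, b, c) ≡ 8 ≠ 0 (mod 11), P does NOT lie on the curve.


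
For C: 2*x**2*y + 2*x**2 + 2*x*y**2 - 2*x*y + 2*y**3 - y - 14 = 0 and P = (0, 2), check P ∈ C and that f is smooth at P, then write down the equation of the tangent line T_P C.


Tangent line at P: 4*x + 23*y - 46 = 0.

Step 1: f(0, 2) = 0, so P lies on C.
Step 2: partial derivatives
  f_x(x, y) = 4*x*y + 4*x + 2*y**2 - 2*y, f_y(x, y) = 2*x**2 + 4*x*y - 2*x + 6*y**2 - 1.
  f_x(P) = 4, f_y(P) = 23 (gradient nonzero, so P is smooth).
Step 3: tangent line at P: 4·(x − 0) + 23·(y − 2) = 0.
Expanding: 4*x + 23*y - 46 = 0.


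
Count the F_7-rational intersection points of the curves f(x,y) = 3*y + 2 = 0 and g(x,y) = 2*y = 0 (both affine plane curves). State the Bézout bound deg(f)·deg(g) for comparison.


Common zeros: ∅; count = 0; Bézout bound = 1.

deg(f) = 1, deg(g) = 1, so Bézout bound = 1.
Scan x ∈ F_7. For each x, list the y ∈ F_7 with f(x, y) ≡ 0 and those with g(x, y) ≡ 0 (mod 7); the common zeros in that column are the intersection.
  x = 0: f ≡ 0 at y ∈ {4}; g ≡ 0 at y ∈ {0}; common: ∅.
  x = 1: f ≡ 0 at y ∈ {4}; g ≡ 0 at y ∈ {0}; common: ∅.
  x = 2: f ≡ 0 at y ∈ {4}; g ≡ 0 at y ∈ {0}; common: ∅.
  x = 3: f ≡ 0 at y ∈ {4}; g ≡ 0 at y ∈ {0}; common: ∅.
  x = 4: f ≡ 0 at y ∈ {4}; g ≡ 0 at y ∈ {0}; common: ∅.
  x = 5: f ≡ 0 at y ∈ {4}; g ≡ 0 at y ∈ {0}; common: ∅.
  x = 6: f ≡ 0 at y ∈ {4}; g ≡ 0 at y ∈ {0}; common: ∅.
Collecting: common zeros = ∅, so the count is 0.
Comparison with the Bézout bound: 0 ≤ 1 = deg(f)·deg(g), as expected for curves with no common component (the affine F_7-count falls short of the bound because intersections may lie at infinity, over extension fields, or carry multiplicity).


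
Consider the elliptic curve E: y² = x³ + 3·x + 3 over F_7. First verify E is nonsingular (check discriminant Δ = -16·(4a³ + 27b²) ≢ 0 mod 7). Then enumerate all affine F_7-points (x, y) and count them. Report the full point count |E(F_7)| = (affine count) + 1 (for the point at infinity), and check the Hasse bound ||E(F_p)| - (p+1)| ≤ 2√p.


Affine points = {(1, 0), (3, 2), (3, 5), (4, 3), (4, 4)}; affine count = 5; |E(F_7)| = 6.

Discriminant check: Δ ∝ 4a³ + 27b² = 4·3³ + 27·3² = 4·27 + 27·9 ≡ 1 (mod 7). Nonzero ⇒ E is nonsingular.
For each x ∈ F_7, compute rhs = x³ + 3·x + 3 mod 7, then count y ∈ F_7 with y² ≡ rhs.
  x = 0: rhs = 3, matching y values: none (0 points).
  x = 1: rhs = 0, matching y values: 0 (1 points).
  x = 2: rhs = 3, matching y values: none (0 points).
  x = 3: rhs = 4, matching y values: 2, 5 (2 points).
  x = 4: rhs = 2, matching y values: 3, 4 (2 points).
  x = 5: rhs = 3, matching y values: none (0 points).
  x = 6: rhs = 6, matching y values: none (0 points).
Total affine count: 5.
Full point count |E(F_7)| = 5 + 1 = 6.
Hasse bound: |6 − (7+1)| = |-2| = 2 ≤ 2√7 ≈ 5.2915 ✓.


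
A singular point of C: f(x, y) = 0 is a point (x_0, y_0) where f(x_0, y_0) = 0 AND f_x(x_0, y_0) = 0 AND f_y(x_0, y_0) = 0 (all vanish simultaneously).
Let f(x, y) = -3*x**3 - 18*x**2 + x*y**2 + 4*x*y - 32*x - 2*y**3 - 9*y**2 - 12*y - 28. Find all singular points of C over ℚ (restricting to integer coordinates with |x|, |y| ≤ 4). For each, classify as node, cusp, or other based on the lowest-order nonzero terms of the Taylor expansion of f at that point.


Singular points: {(-2, -2)}; classification: cusp.

Compute partial derivatives:
  f_x = -9*x**2 - 36*x + y**2 + 4*y - 32.
  f_y = 2*x*y + 4*x - 6*y**2 - 18*y - 12.
Scan x_0 ∈ {−4, ..., 4}. For each x_0, f_y(x_0, y) is a polynomial in y; find its integer roots y ∈ {−4, ..., 4}, then test f_x and f at those candidates.
  x = -4: f_y(-4, y) = -6*y**2 - 26*y - 28; vanishes at y ∈ {-2}. (-4, -2): f_x = -36 ≠ 0.
  x = -3: f_y(-3, y) = -6*y**2 - 24*y - 24; vanishes at y ∈ {-2}. (-3, -2): f_x = -9 ≠ 0.
  x = -2: f_y(-2, y) = -6*y**2 - 22*y - 20; vanishes at y ∈ {-2}. (-2, -2): f_x = 0, f = 0 — SINGULAR.
  x = -1: f_y(-1, y) = -6*y**2 - 20*y - 16; vanishes at y ∈ {-2}. (-1, -2): f_x = -9 ≠ 0.
  x = 0: f_y(0, y) = -6*y**2 - 18*y - 12; vanishes at y ∈ {-2, -1}. (0, -2): f_x = -36 ≠ 0; (0, -1): f_x = -35 ≠ 0.
  x = 1: f_y(1, y) = -6*y**2 - 16*y - 8; vanishes at y ∈ {-2}. (1, -2): f_x = -81 ≠ 0.
  x = 2: f_y(2, y) = -6*y**2 - 14*y - 4; vanishes at y ∈ {-2}. (2, -2): f_x = -144 ≠ 0.
  x = 3: f_y(3, y) = -6*y**2 - 12*y; vanishes at y ∈ {-2, 0}. (3, -2): f_x = -225 ≠ 0; (3, 0): f_x = -221 ≠ 0.
  x = 4: f_y(4, y) = -6*y**2 - 10*y + 4; vanishes at y ∈ {-2}. (4, -2): f_x = -324 ≠ 0.
Only singular point on the grid: (-2, -2).
Classify: substitute x = -2 + u, y = -2 + v and expand: f = -3*u**3 + u*v**2 - 2*v**3 + v**2.
No constant or linear terms (consistent with a singular point). Quadratic part: v**2. Cubic part: -3*u**3 + u*v**2 - 2*v**3.
The quadratic part v**2 is a perfect square, so there is a single (double) tangent line v = 0, i.e. y = -2. Restricting the cubic part to that line (v = 0) leaves -3*u**3 ≠ 0, so f is not divisible by v and the branch is v² ≈ 3*u**3 to lowest order — this is a cusp.
Classification: cusp.


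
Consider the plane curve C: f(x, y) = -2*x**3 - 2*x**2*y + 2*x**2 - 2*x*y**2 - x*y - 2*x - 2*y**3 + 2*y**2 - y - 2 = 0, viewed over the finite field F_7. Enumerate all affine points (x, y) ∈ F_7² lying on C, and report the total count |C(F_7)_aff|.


Affine F_7-points: {(1, 2), (1, 3), (2, 0), (2, 3), (3, 5), (6, 2)}; count = 6.

For each of the 49 pairs (x, y) ∈ F_7², evaluate f(x, y) mod 7. Record the zeros.
  x = 0: [0↦5, 1↦4, 2↦2, 3↦1, 4↦3, 5↦3, 6↦3]  zeros at y ∈ ∅
  x = 1: [0↦3, 1↦4, 2↦0, 3↦0, 4↦6, 5↦6, 6↦2]  zeros at y ∈ {2, 3}
  x = 2: [0↦0, 1↦6, 2↦3, 3↦0, 4↦6, 5↦2, 6↦4]  zeros at y ∈ {0, 3}
  x = 3: [0↦5, 1↦5, 2↦6, 3↦3, 4↦5, 5↦0, 6↦4]  zeros at y ∈ {5}
  x = 4: [0↦6, 1↦3, 2↦4, 3↦4, 4↦5, 5↦2, 6↦4]  zeros at y ∈ ∅
  x = 5: [0↦5, 1↦2, 2↦6, 3↦5, 4↦1, 5↦3, 6↦6]  zeros at y ∈ ∅
  x = 6: [0↦4, 1↦4, 2↦0, 3↦1, 4↦2, 5↦5, 6↦5]  zeros at y ∈ {2}
Collecting zeros: affine points = {(1, 2), (1, 3), (2, 0), (2, 3), (3, 5), (6, 2)}.
Total count |C(F_7)_aff| = 6.


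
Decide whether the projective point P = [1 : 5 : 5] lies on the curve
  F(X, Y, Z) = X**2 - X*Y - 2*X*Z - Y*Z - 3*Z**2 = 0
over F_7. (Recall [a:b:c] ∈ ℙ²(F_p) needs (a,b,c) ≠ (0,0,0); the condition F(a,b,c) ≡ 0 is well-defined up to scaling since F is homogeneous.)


F(1,5,5) ≡ 5 (mod 7); P is NOT on the curve.

Evaluate F(1, 5, 5) term-by-term (mod 7).
  X**2 ↦ 1·1·1·1 = 1
  -X*Y ↦ -1·1·5·1 = -5
  -2*X*Z ↦ -2·1·1·5 = -10
  -Y*Z ↦ -1·1·5·5 = -25
  -3*Z**2 ↦ -3·1·1·25 = -75
Sum: F(1, 5, 5) = (1) + (-5) + (-10) + (-25) + (-75) = -114.
Reducing mod 7: -114 ≡ 5 (mod 7).
Since F(a, b, c) ≡ 5 ≠ 0 (mod 7), P does NOT lie on the curve.


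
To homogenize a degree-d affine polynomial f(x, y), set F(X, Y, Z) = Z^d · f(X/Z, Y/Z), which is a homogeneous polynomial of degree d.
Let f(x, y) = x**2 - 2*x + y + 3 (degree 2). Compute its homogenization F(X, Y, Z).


F(X, Y, Z) = X**2 - 2*X*Z + Y*Z + 3*Z**2

deg(f) = 2.
Substitute x = X/Z, y = Y/Z into f, then multiply by Z^2.
  monomial 1·x^2·y^0 ↦ 1·X^2·Y^0·Z^0.
  monomial -2·x^1·y^0 ↦ -2·X^1·Y^0·Z^1.
  monomial 1·x^0·y^1 ↦ 1·X^0·Y^1·Z^1.
  monomial 3·x^0·y^0 ↦ 3·X^0·Y^0·Z^2.
Collecting: F(X, Y, Z) = X**2 - 2*X*Z + Y*Z + 3*Z**2.


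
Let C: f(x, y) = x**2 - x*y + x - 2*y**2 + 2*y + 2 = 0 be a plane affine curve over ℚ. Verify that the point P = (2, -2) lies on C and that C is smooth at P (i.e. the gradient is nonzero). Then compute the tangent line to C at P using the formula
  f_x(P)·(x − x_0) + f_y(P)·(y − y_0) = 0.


Tangent line at P: 7*x + 8*y + 2 = 0.

Step 1: f(2, -2) = 0, so P lies on C.
Step 2: partial derivatives
  f_x(x, y) = 2*x - y + 1, f_y(x, y) = -x - 4*y + 2.
  f_x(P) = 7, f_y(P) = 8 (gradient nonzero, so P is smooth).
Step 3: tangent line at P: 7·(x − 2) + 8·(y − -2) = 0.
Expanding: 7*x + 8*y + 2 = 0.


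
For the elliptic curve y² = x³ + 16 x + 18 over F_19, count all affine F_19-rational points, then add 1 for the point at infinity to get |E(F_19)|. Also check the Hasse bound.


Affine points = {(1, 4), (1, 15), (2, 1), (2, 18), (3, 6), (3, 13), (6, 8), (6, 11), (7, 6), (7, 13), (9, 6), (9, 13), (10, 0), (11, 9), (11, 10), (12, 0), (15, 2), (15, 17), (16, 0), (17, 4), (17, 15), (18, 1), (18, 18)}; affine count = 23; |E(F_19)| = 24.

Discriminant check: Δ ∝ 4a³ + 27b² = 4·16³ + 27·18² = 4·4096 + 27·324 ≡ 14 (mod 19). Nonzero ⇒ E is nonsingular.
For each x ∈ F_19, compute rhs = x³ + 16·x + 18 mod 19, then count y ∈ F_19 with y² ≡ rhs.
  x = 0: rhs = 18, matching y values: none (0 points).
  x = 1: rhs = 16, matching y values: 4, 15 (2 points).
  x = 2: rhs = 1, matching y values: 1, 18 (2 points).
  x = 3: rhs = 17, matching y values: 6, 13 (2 points).
  x = 4: rhs = 13, matching y values: none (0 points).
  x = 5: rhs = 14, matching y values: none (0 points).
  x = 6: rhs = 7, matching y values: 8, 11 (2 points).
  x = 7: rhs = 17, matching y values: 6, 13 (2 points).
  x = 8: rhs = 12, matching y values: none (0 points).
  x = 9: rhs = 17, matching y values: 6, 13 (2 points).
  x = 10: rhs = 0, matching y values: 0 (1 points).
  x = 11: rhs = 5, matching y values: 9, 10 (2 points).
  x = 12: rhs = 0, matching y values: 0 (1 points).
  x = 13: rhs = 10, matching y values: none (0 points).
  x = 14: rhs = 3, matching y values: none (0 points).
  x = 15: rhs = 4, matching y values: 2, 17 (2 points).
  x = 16: rhs = 0, matching y values: 0 (1 points).
  x = 17: rhs = 16, matching y values: 4, 15 (2 points).
  x = 18: rhs = 1, matching y values: 1, 18 (2 points).
Total affine count: 23.
Full point count |E(F_19)| = 23 + 1 = 24.
Hasse bound: |24 − (19+1)| = |4| = 4 ≤ 2√19 ≈ 8.7178 ✓.


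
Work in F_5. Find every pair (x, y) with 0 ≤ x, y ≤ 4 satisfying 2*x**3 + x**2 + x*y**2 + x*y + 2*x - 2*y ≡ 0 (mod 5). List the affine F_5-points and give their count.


Affine F_5-points: {(0, 0), (1, 0), (1, 1)}; count = 3.

For each of the 25 pairs (x, y) ∈ F_5², evaluate f(x, y) mod 5. Record the zeros.
  x = 0: [0↦0, 1↦3, 2↦1, 3↦4, 4↦2]  zeros at y ∈ {0}
  x = 1: [0↦0, 1↦0, 2↦2, 3↦1, 4↦2]  zeros at y ∈ {0, 1}
  x = 2: [0↦4, 1↦1, 2↦2, 3↦2, 4↦1]  zeros at y ∈ ∅
  x = 3: [0↦4, 1↦3, 2↦3, 3↦4, 4↦1]  zeros at y ∈ ∅
  x = 4: [0↦2, 1↦3, 2↦2, 3↦4, 4↦4]  zeros at y ∈ ∅
Collecting zeros: affine points = {(0, 0), (1, 0), (1, 1)}.
Total count |C(F_5)_aff| = 3.


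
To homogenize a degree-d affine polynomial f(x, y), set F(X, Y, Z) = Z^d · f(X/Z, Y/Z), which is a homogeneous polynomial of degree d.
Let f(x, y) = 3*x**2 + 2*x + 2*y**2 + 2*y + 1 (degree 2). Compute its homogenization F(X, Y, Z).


F(X, Y, Z) = 3*X**2 + 2*X*Z + 2*Y**2 + 2*Y*Z + Z**2

deg(f) = 2.
Substitute x = X/Z, y = Y/Z into f, then multiply by Z^2.
  monomial 3·x^2·y^0 ↦ 3·X^2·Y^0·Z^0.
  monomial 2·x^1·y^0 ↦ 2·X^1·Y^0·Z^1.
  monomial 2·x^0·y^2 ↦ 2·X^0·Y^2·Z^0.
  monomial 2·x^0·y^1 ↦ 2·X^0·Y^1·Z^1.
  monomial 1·x^0·y^0 ↦ 1·X^0·Y^0·Z^2.
Collecting: F(X, Y, Z) = 3*X**2 + 2*X*Z + 2*Y**2 + 2*Y*Z + Z**2.


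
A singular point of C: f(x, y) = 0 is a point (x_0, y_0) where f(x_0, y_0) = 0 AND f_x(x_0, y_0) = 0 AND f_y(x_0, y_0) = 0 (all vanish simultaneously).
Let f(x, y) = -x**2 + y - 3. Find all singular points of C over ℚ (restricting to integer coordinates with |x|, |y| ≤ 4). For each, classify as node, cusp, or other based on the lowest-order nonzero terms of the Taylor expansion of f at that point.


No singular points in the scanned grid; C is smooth there.

Compute partial derivatives:
  f_x = -2*x.
  f_y = 1.
f_y = 1 is a nonzero constant, so f_y never vanishes: no point (x, y) can satisfy f = f_x = f_y = 0. In particular no (x, y) ∈ {−4, ..., 4}² is singular; the curve is smooth.


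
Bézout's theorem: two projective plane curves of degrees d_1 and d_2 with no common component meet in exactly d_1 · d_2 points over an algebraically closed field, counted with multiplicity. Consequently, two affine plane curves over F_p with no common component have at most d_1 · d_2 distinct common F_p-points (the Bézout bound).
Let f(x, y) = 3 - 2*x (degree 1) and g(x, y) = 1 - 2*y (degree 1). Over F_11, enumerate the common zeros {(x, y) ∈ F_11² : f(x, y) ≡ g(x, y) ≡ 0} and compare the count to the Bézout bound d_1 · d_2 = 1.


Common zeros: {(7, 6)}; count = 1; Bézout bound = 1.

deg(f) = 1, deg(g) = 1, so Bézout bound = 1.
Scan x ∈ F_11. For each x, list the y ∈ F_11 with f(x, y) ≡ 0 and those with g(x, y) ≡ 0 (mod 11); the common zeros in that column are the intersection.
  x = 0: f ≡ 0 at y ∈ ∅; g ≡ 0 at y ∈ {6}; common: ∅.
  x = 1: f ≡ 0 at y ∈ ∅; g ≡ 0 at y ∈ {6}; common: ∅.
  x = 2: f ≡ 0 at y ∈ ∅; g ≡ 0 at y ∈ {6}; common: ∅.
  x = 3: f ≡ 0 at y ∈ ∅; g ≡ 0 at y ∈ {6}; common: ∅.
  x = 4: f ≡ 0 at y ∈ ∅; g ≡ 0 at y ∈ {6}; common: ∅.
  x = 5: f ≡ 0 at y ∈ ∅; g ≡ 0 at y ∈ {6}; common: ∅.
  x = 6: f ≡ 0 at y ∈ ∅; g ≡ 0 at y ∈ {6}; common: ∅.
  x = 7: f ≡ 0 at y ∈ {0, 1, 2, 3, 4, 5, 6, 7, 8, 9, 10}; g ≡ 0 at y ∈ {6}; common: {6}.
  x = 8: f ≡ 0 at y ∈ ∅; g ≡ 0 at y ∈ {6}; common: ∅.
  x = 9: f ≡ 0 at y ∈ ∅; g ≡ 0 at y ∈ {6}; common: ∅.
  x = 10: f ≡ 0 at y ∈ ∅; g ≡ 0 at y ∈ {6}; common: ∅.
Collecting: common zeros = {(7, 6)}, so the count is 1.
Comparison with the Bézout bound: 1 ≤ 1 = deg(f)·deg(g), as expected for curves with no common component (the bound is attained).


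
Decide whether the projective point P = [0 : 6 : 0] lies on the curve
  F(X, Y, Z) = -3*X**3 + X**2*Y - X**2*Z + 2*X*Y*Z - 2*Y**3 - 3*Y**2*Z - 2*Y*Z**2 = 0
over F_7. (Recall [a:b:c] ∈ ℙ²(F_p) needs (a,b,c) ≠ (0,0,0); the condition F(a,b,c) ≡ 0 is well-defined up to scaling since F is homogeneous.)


F(0,6,0) ≡ 2 (mod 7); P is NOT on the curve.

Evaluate F(0, 6, 0) term-by-term (mod 7).
  -3*X**3 ↦ -3·0·1·1 = 0
  X**2*Y ↦ 1·0·6·1 = 0
  -X**2*Z ↦ -1·0·1·0 = 0
  2*X*Y*Z ↦ 2·0·6·0 = 0
  -2*Y**3 ↦ -2·1·216·1 = -432
  -3*Y**2*Z ↦ -3·1·36·0 = 0
  -2*Y*Z**2 ↦ -2·1·6·0 = 0
Sum: F(0, 6, 0) = (0) + (0) + (0) + (0) + (-432) + (0) + (0) = -432.
Reducing mod 7: -432 ≡ 2 (mod 7).
Since F(a, b, c) ≡ 2 ≠ 0 (mod 7), P does NOT lie on the curve.


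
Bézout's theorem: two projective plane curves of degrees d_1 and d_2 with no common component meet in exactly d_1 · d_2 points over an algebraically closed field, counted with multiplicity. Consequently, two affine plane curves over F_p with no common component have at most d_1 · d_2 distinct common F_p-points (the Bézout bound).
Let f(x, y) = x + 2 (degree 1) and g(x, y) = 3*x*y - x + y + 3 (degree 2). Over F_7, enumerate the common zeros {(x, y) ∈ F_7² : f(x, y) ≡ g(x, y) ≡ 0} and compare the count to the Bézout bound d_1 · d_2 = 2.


Common zeros: {(5, 1)}; count = 1; Bézout bound = 2.

deg(f) = 1, deg(g) = 2, so Bézout bound = 2.
Scan x ∈ F_7. For each x, list the y ∈ F_7 with f(x, y) ≡ 0 and those with g(x, y) ≡ 0 (mod 7); the common zeros in that column are the intersection.
  x = 0: f ≡ 0 at y ∈ ∅; g ≡ 0 at y ∈ {4}; common: ∅.
  x = 1: f ≡ 0 at y ∈ ∅; g ≡ 0 at y ∈ {3}; common: ∅.
  x = 2: f ≡ 0 at y ∈ ∅; g ≡ 0 at y ∈ ∅; common: ∅.
  x = 3: f ≡ 0 at y ∈ ∅; g ≡ 0 at y ∈ {0}; common: ∅.
  x = 4: f ≡ 0 at y ∈ ∅; g ≡ 0 at y ∈ {6}; common: ∅.
  x = 5: f ≡ 0 at y ∈ {0, 1, 2, 3, 4, 5, 6}; g ≡ 0 at y ∈ {1}; common: {1}.
  x = 6: f ≡ 0 at y ∈ ∅; g ≡ 0 at y ∈ {2}; common: ∅.
Collecting: common zeros = {(5, 1)}, so the count is 1.
Comparison with the Bézout bound: 1 ≤ 2 = deg(f)·deg(g), as expected for curves with no common component (the affine F_7-count falls short of the bound because intersections may lie at infinity, over extension fields, or carry multiplicity).
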